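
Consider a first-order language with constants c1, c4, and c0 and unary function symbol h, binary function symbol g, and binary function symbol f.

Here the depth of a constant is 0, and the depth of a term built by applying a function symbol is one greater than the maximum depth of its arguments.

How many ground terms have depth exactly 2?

1155

Let N_k count ground terms of depth at most k. Each non-constant term of depth ≤ k is some function symbol applied to depth-≤(k−1) arguments, giving N_k = 3 + N_{k-1} + N_{k-1}^2 + N_{k-1}^2.
N_0 = 3
N_1 = 3 + 3 + 3^2 + 3^2 = 24
N_2 = 3 + 24 + 24^2 + 24^2 = 1179
Terms of depth exactly 2: N_2 − N_1 = 1179 − 24 = 1155.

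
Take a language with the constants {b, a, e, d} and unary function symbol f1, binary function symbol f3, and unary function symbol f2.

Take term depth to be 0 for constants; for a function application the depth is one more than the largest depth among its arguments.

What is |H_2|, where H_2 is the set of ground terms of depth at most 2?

Let N_k = |{terms of depth ≤ k}|. Then N_0 = 4 and N_k = 4 + N_{k-1} + N_{k-1}^2 + N_{k-1} for k ≥ 1 (one summand per function symbol, arity giving the exponent).
N_0 = 4
N_1 = 4 + 4 + 4^2 + 4 = 28
N_2 = 4 + 28 + 28^2 + 28 = 844

844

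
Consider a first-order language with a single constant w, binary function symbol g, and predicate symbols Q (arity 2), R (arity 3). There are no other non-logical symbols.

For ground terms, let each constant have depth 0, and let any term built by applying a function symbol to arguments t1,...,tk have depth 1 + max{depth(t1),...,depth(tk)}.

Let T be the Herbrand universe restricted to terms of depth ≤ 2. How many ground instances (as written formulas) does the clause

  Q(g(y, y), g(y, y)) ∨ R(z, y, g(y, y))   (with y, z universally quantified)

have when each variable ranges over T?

Ground terms of depth ≤ 2:
  Let N_k = |{terms of depth ≤ k}|. Then N_0 = 1 and N_k = 1 + N_{k-1}^2 for k ≥ 1 (one summand per function symbol, arity giving the exponent).
  N_0 = 1
  N_1 = 1 + 1^2 = 2
  N_2 = 1 + 2^2 = 5
  Explicitly: w, g(w, w), g(w, g(w, w)), g(g(w, w), w), g(g(w, w), g(w, w)).
So there are 5 ground terms available for substitution.
The clause has 2 distinct variables (y, z), each appearing in the body. In the free term algebra distinct substitutions yield syntactically distinct ground instances.
Number of ground instances = 5^2 = 25.

25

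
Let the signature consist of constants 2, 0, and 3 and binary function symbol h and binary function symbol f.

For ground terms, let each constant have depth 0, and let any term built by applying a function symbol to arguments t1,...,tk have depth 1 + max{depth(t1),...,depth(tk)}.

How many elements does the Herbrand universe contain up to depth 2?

Let N_k count ground terms of depth at most k. Each non-constant term of depth ≤ k is some function symbol applied to depth-≤(k−1) arguments, giving N_k = 3 + N_{k-1}^2 + N_{k-1}^2.
N_0 = 3
N_1 = 3 + 3^2 + 3^2 = 21
N_2 = 3 + 21^2 + 21^2 = 885

885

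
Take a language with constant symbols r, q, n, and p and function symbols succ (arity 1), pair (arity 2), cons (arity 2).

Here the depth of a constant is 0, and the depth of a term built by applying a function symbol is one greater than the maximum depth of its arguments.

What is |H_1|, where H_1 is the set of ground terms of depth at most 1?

40

If N_k denotes the number of depth-≤k ground terms, the 4 constants give N_0 = 4, and each function symbol of arity r contributes N_{k-1}^r new terms at level k: N_k = 4 + N_{k-1} + N_{k-1}^2 + N_{k-1}^2.
N_0 = 4
N_1 = 4 + 4 + 4^2 + 4^2 = 40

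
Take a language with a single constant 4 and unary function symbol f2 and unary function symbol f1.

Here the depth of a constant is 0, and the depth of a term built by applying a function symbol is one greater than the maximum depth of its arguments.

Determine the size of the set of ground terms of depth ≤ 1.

Count level by level. With function symbols f2/1, f1/1, the terms of depth ≤ k are the 1 constant together with each function applied to depth-≤(k−1) tuples, so N_k = 1 + N_{k-1} + N_{k-1}.
N_0 = 1
N_1 = 1 + 1 + 1 = 3

3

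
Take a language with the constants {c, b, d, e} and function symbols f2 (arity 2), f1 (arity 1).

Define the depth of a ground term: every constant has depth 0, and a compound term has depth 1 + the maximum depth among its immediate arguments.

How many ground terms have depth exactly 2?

580

Let N_k = |{terms of depth ≤ k}|. Then N_0 = 4 and N_k = 4 + N_{k-1}^2 + N_{k-1} for k ≥ 1 (one summand per function symbol, arity giving the exponent).
N_0 = 4
N_1 = 4 + 4^2 + 4 = 24
N_2 = 4 + 24^2 + 24 = 604
Terms of depth exactly 2: N_2 − N_1 = 604 − 24 = 580.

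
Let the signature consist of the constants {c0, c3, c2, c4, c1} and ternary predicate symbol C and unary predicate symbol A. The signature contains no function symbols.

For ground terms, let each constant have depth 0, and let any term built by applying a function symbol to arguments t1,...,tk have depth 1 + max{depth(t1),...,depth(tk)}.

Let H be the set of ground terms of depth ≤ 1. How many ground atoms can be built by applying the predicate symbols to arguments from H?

130

First count ground terms of depth ≤ 1.
With no function symbols every ground term is a constant, so there are exactly 5 ground terms at every depth bound.
N_0 = 5
N_1 = 5
So |H| = 5.
Ground atoms are formed by filling each argument slot of a predicate with a term from H, so an r-ary predicate gives |H|^r atoms:
  C: 5^3 = 125;  A: 5
Total ground atoms: 125 + 5 = 130.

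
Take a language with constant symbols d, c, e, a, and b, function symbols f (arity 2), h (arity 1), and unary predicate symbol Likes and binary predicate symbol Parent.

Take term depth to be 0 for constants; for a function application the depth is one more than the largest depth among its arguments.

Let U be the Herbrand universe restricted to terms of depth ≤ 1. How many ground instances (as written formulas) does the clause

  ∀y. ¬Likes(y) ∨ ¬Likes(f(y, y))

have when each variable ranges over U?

Ground terms of depth ≤ 1:
  Let N_k = |{terms of depth ≤ k}|. Then N_0 = 5 and N_k = 5 + N_{k-1}^2 + N_{k-1} for k ≥ 1 (one summand per function symbol, arity giving the exponent).
  N_0 = 5
  N_1 = 5 + 5^2 + 5 = 35
So there are 35 ground terms available for substitution.
The body mentions the single quantified variable y; since ground terms form a free algebra, no two substitutions collapse to the same formula.
Number of ground instances = 35.

35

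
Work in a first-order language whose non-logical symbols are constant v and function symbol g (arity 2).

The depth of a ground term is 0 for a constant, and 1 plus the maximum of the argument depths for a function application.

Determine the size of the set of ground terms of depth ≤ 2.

Let N_k count ground terms of depth at most k. Each non-constant term of depth ≤ k is some function symbol applied to depth-≤(k−1) arguments, giving N_k = 1 + N_{k-1}^2.
N_0 = 1
N_1 = 1 + 1^2 = 2
N_2 = 1 + 2^2 = 5
Explicitly: v, g(v, v), g(v, g(v, v)), g(g(v, v), v), g(g(v, v), g(v, v)).

5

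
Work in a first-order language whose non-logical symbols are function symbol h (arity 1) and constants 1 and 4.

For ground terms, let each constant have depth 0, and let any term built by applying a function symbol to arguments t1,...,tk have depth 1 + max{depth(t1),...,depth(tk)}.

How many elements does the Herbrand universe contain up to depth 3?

8

Count level by level. With function symbols h/1, the terms of depth ≤ k are the 2 constants together with each function applied to depth-≤(k−1) tuples, so N_k = 2 + N_{k-1}.
N_0 = 2
N_1 = 2 + 2 = 4
N_2 = 2 + 4 = 6
N_3 = 2 + 6 = 8
Explicitly: 1, 4, h(1), h(4), h(h(1)), h(h(4)), h(h(h(1))), h(h(h(4))).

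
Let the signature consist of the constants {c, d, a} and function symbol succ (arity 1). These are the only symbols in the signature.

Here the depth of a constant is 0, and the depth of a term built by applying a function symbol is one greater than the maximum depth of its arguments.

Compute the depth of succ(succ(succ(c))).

depth(succ(c)) = 1 + depth(c) = 1 + 0 = 1
depth(succ(succ(c))) = 1 + depth(succ(c)) = 1 + 1 = 2
depth(succ(succ(succ(c)))) = 1 + depth(succ(succ(c))) = 1 + 2 = 3

3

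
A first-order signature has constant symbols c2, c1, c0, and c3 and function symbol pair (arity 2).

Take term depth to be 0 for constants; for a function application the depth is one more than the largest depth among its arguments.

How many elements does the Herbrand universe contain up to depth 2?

404

If N_k denotes the number of depth-≤k ground terms, the 4 constants give N_0 = 4, and each function symbol of arity r contributes N_{k-1}^r new terms at level k: N_k = 4 + N_{k-1}^2.
N_0 = 4
N_1 = 4 + 4^2 = 20
N_2 = 4 + 20^2 = 404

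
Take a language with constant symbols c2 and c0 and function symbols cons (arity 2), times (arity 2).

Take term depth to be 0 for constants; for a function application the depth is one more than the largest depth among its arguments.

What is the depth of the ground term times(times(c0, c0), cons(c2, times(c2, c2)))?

3

depth(times(c0, c0)) = 1 + max(0, 0) = 1
depth(times(c2, c2)) = 1 + max(0, 0) = 1
depth(cons(c2, times(c2, c2))) = 1 + max(0, 1) = 2
depth(times(times(c0, c0), cons(c2, times(c2, c2)))) = 1 + max(1, 2) = 3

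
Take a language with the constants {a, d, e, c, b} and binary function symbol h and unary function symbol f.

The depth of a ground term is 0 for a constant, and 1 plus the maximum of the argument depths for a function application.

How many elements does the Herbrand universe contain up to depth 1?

35

Let N_k count ground terms of depth at most k. Each non-constant term of depth ≤ k is some function symbol applied to depth-≤(k−1) arguments, giving N_k = 5 + N_{k-1}^2 + N_{k-1}.
N_0 = 5
N_1 = 5 + 5^2 + 5 = 35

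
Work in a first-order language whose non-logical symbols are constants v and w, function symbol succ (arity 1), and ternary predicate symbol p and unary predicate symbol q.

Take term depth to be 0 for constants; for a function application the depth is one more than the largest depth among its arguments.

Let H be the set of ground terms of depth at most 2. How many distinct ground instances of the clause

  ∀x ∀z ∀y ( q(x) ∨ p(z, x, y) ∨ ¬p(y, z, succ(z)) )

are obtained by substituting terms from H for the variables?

216

Ground terms of depth ≤ 2:
  Write N_k for the number of ground terms of depth ≤ k. A term of depth ≤ k is either a constant or a function symbol applied to arguments of depth ≤ k−1, so N_k = 2 + N_{k-1}.
  N_0 = 2
  N_1 = 2 + 2 = 4
  N_2 = 2 + 4 = 6
  Explicitly: v, w, succ(v), succ(w), succ(succ(v)), succ(succ(w)).
So there are 6 ground terms available for substitution.
The body mentions every one of the 3 quantified variables; since ground terms form a free algebra, no two substitutions collapse to the same formula.
Number of ground instances = 6^3 = 216.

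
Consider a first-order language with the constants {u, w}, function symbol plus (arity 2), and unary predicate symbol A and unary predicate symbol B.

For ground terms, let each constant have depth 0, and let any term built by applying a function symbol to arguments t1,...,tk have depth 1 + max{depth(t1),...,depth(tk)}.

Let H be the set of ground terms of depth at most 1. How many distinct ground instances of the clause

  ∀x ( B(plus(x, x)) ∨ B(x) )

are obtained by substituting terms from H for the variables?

Ground terms of depth ≤ 1:
  Count level by level. With function symbols plus/2, the terms of depth ≤ k are the 2 constants together with each function applied to depth-≤(k−1) tuples, so N_k = 2 + N_{k-1}^2.
  N_0 = 2
  N_1 = 2 + 2^2 = 6
  Explicitly: u, w, plus(u, u), plus(u, w), plus(w, u), plus(w, w).
So there are 6 ground terms available for substitution.
The variable x ranges independently over the available ground terms, and distinct assignments produce distinct instances.
Number of ground instances = 6.

6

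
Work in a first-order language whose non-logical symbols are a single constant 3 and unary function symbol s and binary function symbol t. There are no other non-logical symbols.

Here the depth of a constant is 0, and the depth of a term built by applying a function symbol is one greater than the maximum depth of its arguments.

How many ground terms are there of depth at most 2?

13

Let N_k = |{terms of depth ≤ k}|. Then N_0 = 1 and N_k = 1 + N_{k-1} + N_{k-1}^2 for k ≥ 1 (one summand per function symbol, arity giving the exponent).
N_0 = 1
N_1 = 1 + 1 + 1^2 = 3
N_2 = 1 + 3 + 3^2 = 13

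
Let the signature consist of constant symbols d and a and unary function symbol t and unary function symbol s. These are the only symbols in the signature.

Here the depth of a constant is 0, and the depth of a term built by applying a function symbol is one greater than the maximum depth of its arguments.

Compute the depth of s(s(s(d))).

depth(s(d)) = 1 + depth(d) = 1 + 0 = 1
depth(s(s(d))) = 1 + depth(s(d)) = 1 + 1 = 2
depth(s(s(s(d)))) = 1 + depth(s(s(d))) = 1 + 2 = 3

3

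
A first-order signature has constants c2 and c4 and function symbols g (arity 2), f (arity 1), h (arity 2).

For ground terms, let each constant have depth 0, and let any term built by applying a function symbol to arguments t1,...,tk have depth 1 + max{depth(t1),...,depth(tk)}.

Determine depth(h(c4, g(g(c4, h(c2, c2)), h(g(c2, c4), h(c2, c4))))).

depth(h(c2, c2)) = 1 + max(0, 0) = 1
depth(g(c4, h(c2, c2))) = 1 + max(0, 1) = 2
depth(g(c2, c4)) = 1 + max(0, 0) = 1
depth(h(c2, c4)) = 1 + max(0, 0) = 1
depth(h(g(c2, c4), h(c2, c4))) = 1 + max(1, 1) = 2
depth(g(g(c4, h(c2, c2)), h(g(c2, c4), h(c2, c4)))) = 1 + max(2, 2) = 3
depth(h(c4, g(g(c4, h(c2, c2)), h(g(c2, c4), h(c2, c4))))) = 1 + max(0, 3) = 4

4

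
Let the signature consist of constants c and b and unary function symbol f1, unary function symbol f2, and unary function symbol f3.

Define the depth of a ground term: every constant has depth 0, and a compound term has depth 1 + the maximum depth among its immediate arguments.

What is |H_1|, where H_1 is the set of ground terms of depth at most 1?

If N_k denotes the number of depth-≤k ground terms, the 2 constants give N_0 = 2, and each function symbol of arity r contributes N_{k-1}^r new terms at level k: N_k = 2 + N_{k-1} + N_{k-1} + N_{k-1}.
N_0 = 2
N_1 = 2 + 2 + 2 + 2 = 8
Explicitly: c, b, f1(c), f1(b), f2(c), f2(b), f3(c), f3(b).

8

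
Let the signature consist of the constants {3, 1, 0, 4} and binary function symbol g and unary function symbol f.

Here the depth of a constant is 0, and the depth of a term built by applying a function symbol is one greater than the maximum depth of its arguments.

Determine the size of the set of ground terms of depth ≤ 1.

Let N_k count ground terms of depth at most k. Each non-constant term of depth ≤ k is some function symbol applied to depth-≤(k−1) arguments, giving N_k = 4 + N_{k-1}^2 + N_{k-1}.
N_0 = 4
N_1 = 4 + 4^2 + 4 = 24

24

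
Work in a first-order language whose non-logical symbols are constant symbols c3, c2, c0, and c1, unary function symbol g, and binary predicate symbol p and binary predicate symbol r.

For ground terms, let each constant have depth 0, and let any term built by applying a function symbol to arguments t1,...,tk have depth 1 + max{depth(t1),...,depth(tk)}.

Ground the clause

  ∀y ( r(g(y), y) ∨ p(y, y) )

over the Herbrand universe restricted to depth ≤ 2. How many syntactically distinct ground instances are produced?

Ground terms of depth ≤ 2:
  If N_k denotes the number of depth-≤k ground terms, the 4 constants give N_0 = 4, and each function symbol of arity r contributes N_{k-1}^r new terms at level k: N_k = 4 + N_{k-1}.
  N_0 = 4
  N_1 = 4 + 4 = 8
  N_2 = 4 + 8 = 12
  Explicitly: c3, c2, c0, c1, g(c3), g(c2), g(c0), g(c1), g(g(c3)), g(g(c2)), g(g(c0)), g(g(c1)).
So there are 12 ground terms available for substitution.
The variable y ranges independently over the available ground terms, and distinct assignments produce distinct instances.
Number of ground instances = 12.

12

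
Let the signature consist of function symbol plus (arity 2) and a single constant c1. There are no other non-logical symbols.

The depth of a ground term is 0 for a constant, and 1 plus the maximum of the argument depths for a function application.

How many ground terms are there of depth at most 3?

Let N_k = |{terms of depth ≤ k}|. Then N_0 = 1 and N_k = 1 + N_{k-1}^2 for k ≥ 1 (one summand per function symbol, arity giving the exponent).
N_0 = 1
N_1 = 1 + 1^2 = 2
N_2 = 1 + 2^2 = 5
N_3 = 1 + 5^2 = 26

26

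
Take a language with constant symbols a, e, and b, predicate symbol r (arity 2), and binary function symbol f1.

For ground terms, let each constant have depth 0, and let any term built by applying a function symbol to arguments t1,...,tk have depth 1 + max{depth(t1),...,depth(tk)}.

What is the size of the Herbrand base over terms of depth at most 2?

First count ground terms of depth ≤ 2.
Let N_k count ground terms of depth at most k. Each non-constant term of depth ≤ k is some function symbol applied to depth-≤(k−1) arguments, giving N_k = 3 + N_{k-1}^2.
N_0 = 3
N_1 = 3 + 3^2 = 12
N_2 = 3 + 12^2 = 147
So |H| = 147.
Ground atoms are formed by filling each argument slot of a predicate with a term from H, so an r-ary predicate gives |H|^r atoms:
  r: 147^2 = 21609
Total ground atoms: 21609.

21609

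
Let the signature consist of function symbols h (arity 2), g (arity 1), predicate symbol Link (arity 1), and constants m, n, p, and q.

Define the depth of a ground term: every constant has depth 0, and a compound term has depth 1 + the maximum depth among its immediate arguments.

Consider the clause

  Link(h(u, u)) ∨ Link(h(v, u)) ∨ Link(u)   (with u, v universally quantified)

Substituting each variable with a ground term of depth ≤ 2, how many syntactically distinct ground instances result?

364816

Ground terms of depth ≤ 2:
  If N_k denotes the number of depth-≤k ground terms, the 4 constants give N_0 = 4, and each function symbol of arity r contributes N_{k-1}^r new terms at level k: N_k = 4 + N_{k-1}^2 + N_{k-1}.
  N_0 = 4
  N_1 = 4 + 4^2 + 4 = 24
  N_2 = 4 + 24^2 + 24 = 604
So there are 604 ground terms available for substitution.
The clause has 2 distinct variables (u, v), each appearing in the body. In the free term algebra distinct substitutions yield syntactically distinct ground instances.
Number of ground instances = 604^2 = 364816.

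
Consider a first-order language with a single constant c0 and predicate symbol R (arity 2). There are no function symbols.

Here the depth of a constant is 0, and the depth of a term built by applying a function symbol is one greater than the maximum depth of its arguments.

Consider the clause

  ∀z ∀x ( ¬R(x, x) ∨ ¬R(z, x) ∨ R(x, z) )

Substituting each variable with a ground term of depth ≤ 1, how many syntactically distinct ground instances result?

Ground terms of depth ≤ 1:
  With no function symbols every ground term is a constant, so there is exactly 1 ground term at every depth bound.
  N_0 = 1
  N_1 = 1
  Explicitly: c0.
So there is exactly 1 ground term available for substitution.
Each of z, x ranges independently over the available ground terms, and distinct assignments produce distinct instances.
Number of ground instances = 1^2 = 1.

1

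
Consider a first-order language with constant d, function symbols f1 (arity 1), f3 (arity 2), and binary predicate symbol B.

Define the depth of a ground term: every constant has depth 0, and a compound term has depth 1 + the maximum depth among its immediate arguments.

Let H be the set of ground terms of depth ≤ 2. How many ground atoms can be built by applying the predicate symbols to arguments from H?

169

First count ground terms of depth ≤ 2.
Let N_k count ground terms of depth at most k. Each non-constant term of depth ≤ k is some function symbol applied to depth-≤(k−1) arguments, giving N_k = 1 + N_{k-1} + N_{k-1}^2.
N_0 = 1
N_1 = 1 + 1 + 1^2 = 3
N_2 = 1 + 3 + 3^2 = 13
So |H| = 13.
For each predicate symbol, the number of ground atoms is |H| raised to its arity; summing:
  B: 13^2 = 169
Total ground atoms: 169.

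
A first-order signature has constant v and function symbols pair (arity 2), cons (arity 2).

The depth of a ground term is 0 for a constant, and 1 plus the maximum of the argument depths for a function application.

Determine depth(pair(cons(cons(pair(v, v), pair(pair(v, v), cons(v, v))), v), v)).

depth(pair(v, v)) = 1 + max(0, 0) = 1
depth(cons(v, v)) = 1 + max(0, 0) = 1
depth(pair(pair(v, v), cons(v, v))) = 1 + max(1, 1) = 2
depth(cons(pair(v, v), pair(pair(v, v), cons(v, v)))) = 1 + max(1, 2) = 3
depth(cons(cons(pair(v, v), pair(pair(v, v), cons(v, v))), v)) = 1 + max(3, 0) = 4
depth(pair(cons(cons(pair(v, v), pair(pair(v, v), cons(v, v))), v), v)) = 1 + max(4, 0) = 5

5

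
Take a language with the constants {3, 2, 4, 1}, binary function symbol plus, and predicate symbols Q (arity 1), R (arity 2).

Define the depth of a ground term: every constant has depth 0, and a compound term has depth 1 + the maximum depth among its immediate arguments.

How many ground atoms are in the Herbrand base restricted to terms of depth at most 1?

First count ground terms of depth ≤ 1.
Count level by level. With function symbols plus/2, the terms of depth ≤ k are the 4 constants together with each function applied to depth-≤(k−1) tuples, so N_k = 4 + N_{k-1}^2.
N_0 = 4
N_1 = 4 + 4^2 = 20
So |H| = 20.
For each predicate symbol, the number of ground atoms is |H| raised to its arity; summing:
  Q: 20;  R: 20^2 = 400
Total ground atoms: 20 + 400 = 420.

420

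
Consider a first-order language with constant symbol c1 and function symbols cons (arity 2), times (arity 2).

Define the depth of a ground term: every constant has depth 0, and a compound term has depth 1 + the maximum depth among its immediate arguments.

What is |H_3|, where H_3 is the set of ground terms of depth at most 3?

723

If N_k denotes the number of depth-≤k ground terms, the 1 constant gives N_0 = 1, and each function symbol of arity r contributes N_{k-1}^r new terms at level k: N_k = 1 + N_{k-1}^2 + N_{k-1}^2.
N_0 = 1
N_1 = 1 + 1^2 + 1^2 = 3
N_2 = 1 + 3^2 + 3^2 = 19
N_3 = 1 + 19^2 + 19^2 = 723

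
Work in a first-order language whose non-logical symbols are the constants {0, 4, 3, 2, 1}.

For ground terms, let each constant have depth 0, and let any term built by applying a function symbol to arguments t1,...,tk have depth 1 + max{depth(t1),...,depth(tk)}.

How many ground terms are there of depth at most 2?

5

With no function symbols every ground term is a constant, so there are exactly 5 ground terms at every depth bound.
N_0 = 5
N_1 = 5
N_2 = 5
Explicitly: 0, 4, 3, 2, 1.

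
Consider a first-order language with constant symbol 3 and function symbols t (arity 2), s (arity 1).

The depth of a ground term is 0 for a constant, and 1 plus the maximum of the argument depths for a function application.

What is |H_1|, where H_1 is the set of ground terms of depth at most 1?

Write N_k for the number of ground terms of depth ≤ k. A term of depth ≤ k is either a constant or a function symbol applied to arguments of depth ≤ k−1, so N_k = 1 + N_{k-1}^2 + N_{k-1}.
N_0 = 1
N_1 = 1 + 1^2 + 1 = 3

3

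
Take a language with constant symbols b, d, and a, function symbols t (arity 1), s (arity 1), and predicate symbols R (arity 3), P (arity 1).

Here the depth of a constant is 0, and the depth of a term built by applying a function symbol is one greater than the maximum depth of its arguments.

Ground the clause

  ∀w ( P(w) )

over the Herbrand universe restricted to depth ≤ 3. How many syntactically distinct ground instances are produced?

Ground terms of depth ≤ 3:
  Let N_k = |{terms of depth ≤ k}|. Then N_0 = 3 and N_k = 3 + N_{k-1} + N_{k-1} for k ≥ 1 (one summand per function symbol, arity giving the exponent).
  N_0 = 3
  N_1 = 3 + 3 + 3 = 9
  N_2 = 3 + 9 + 9 = 21
  N_3 = 3 + 21 + 21 = 45
So there are 45 ground terms available for substitution.
The body mentions the single quantified variable w; since ground terms form a free algebra, no two substitutions collapse to the same formula.
Number of ground instances = 45.

45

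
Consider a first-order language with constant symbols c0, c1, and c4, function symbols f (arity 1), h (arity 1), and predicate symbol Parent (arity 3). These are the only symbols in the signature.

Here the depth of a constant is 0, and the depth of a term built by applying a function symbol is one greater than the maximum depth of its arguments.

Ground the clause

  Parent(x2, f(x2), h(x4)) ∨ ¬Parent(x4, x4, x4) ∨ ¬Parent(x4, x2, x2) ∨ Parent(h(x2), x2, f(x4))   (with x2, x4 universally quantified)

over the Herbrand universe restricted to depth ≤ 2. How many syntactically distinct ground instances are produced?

441

Ground terms of depth ≤ 2:
  Write N_k for the number of ground terms of depth ≤ k. A term of depth ≤ k is either a constant or a function symbol applied to arguments of depth ≤ k−1, so N_k = 3 + N_{k-1} + N_{k-1}.
  N_0 = 3
  N_1 = 3 + 3 + 3 = 9
  N_2 = 3 + 9 + 9 = 21
So there are 21 ground terms available for substitution.
The clause has 2 distinct variables (x2, x4), each appearing in the body. In the free term algebra distinct substitutions yield syntactically distinct ground instances.
Number of ground instances = 21^2 = 441.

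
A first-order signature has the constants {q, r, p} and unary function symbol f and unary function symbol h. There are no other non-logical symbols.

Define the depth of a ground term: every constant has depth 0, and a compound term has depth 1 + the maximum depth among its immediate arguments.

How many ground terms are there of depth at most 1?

Count level by level. With function symbols f/1, h/1, the terms of depth ≤ k are the 3 constants together with each function applied to depth-≤(k−1) tuples, so N_k = 3 + N_{k-1} + N_{k-1}.
N_0 = 3
N_1 = 3 + 3 + 3 = 9
Explicitly: q, r, p, f(q), f(r), f(p), h(q), h(r), h(p).

9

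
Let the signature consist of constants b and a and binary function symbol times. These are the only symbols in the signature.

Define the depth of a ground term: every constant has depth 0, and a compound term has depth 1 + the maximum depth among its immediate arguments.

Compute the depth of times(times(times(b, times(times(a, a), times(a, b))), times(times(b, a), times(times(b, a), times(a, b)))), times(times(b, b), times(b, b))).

depth(times(a, a)) = 1 + max(0, 0) = 1
depth(times(a, b)) = 1 + max(0, 0) = 1
depth(times(times(a, a), times(a, b))) = 1 + max(1, 1) = 2
depth(times(b, times(times(a, a), times(a, b)))) = 1 + max(0, 2) = 3
depth(times(b, a)) = 1 + max(0, 0) = 1
depth(times(times(b, a), times(a, b))) = 1 + max(1, 1) = 2
depth(times(times(b, a), times(times(b, a), times(a, b)))) = 1 + max(1, 2) = 3
depth(times(times(b, times(times(a, a), times(a, b))), times(times(b, a), times(times(b, a), times(a, b))))) = 1 + max(3, 3) = 4
depth(times(b, b)) = 1 + max(0, 0) = 1
depth(times(times(b, b), times(b, b))) = 1 + max(1, 1) = 2
depth(times(times(times(b, times(times(a, a), times(a, b))), times(times(b, a), times(times(b, a), times(a, b)))), times(times(b, b), times(b, b)))) = 1 + max(4, 2) = 5

5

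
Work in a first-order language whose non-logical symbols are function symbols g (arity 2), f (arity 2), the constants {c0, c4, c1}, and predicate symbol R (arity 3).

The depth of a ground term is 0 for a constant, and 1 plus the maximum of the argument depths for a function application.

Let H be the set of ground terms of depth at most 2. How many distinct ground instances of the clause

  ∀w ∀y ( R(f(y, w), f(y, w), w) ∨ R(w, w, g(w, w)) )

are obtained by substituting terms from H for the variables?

Ground terms of depth ≤ 2:
  Let N_k = |{terms of depth ≤ k}|. Then N_0 = 3 and N_k = 3 + N_{k-1}^2 + N_{k-1}^2 for k ≥ 1 (one summand per function symbol, arity giving the exponent).
  N_0 = 3
  N_1 = 3 + 3^2 + 3^2 = 21
  N_2 = 3 + 21^2 + 21^2 = 885
So there are 885 ground terms available for substitution.
There are 2 variables to instantiate (w, y), each occurring in at least one literal, so different choices give different ground instances.
Number of ground instances = 885^2 = 783225.

783225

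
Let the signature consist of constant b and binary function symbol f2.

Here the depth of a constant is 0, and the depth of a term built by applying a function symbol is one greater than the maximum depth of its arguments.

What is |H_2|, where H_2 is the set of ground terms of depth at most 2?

5

Count level by level. With function symbols f2/2, the terms of depth ≤ k are the 1 constant together with each function applied to depth-≤(k−1) tuples, so N_k = 1 + N_{k-1}^2.
N_0 = 1
N_1 = 1 + 1^2 = 2
N_2 = 1 + 2^2 = 5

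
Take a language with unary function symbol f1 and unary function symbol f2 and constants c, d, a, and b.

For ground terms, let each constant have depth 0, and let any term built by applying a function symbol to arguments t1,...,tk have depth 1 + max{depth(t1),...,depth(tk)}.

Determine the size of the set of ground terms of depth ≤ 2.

28

Count level by level. With function symbols f1/1, f2/1, the terms of depth ≤ k are the 4 constants together with each function applied to depth-≤(k−1) tuples, so N_k = 4 + N_{k-1} + N_{k-1}.
N_0 = 4
N_1 = 4 + 4 + 4 = 12
N_2 = 4 + 12 + 12 = 28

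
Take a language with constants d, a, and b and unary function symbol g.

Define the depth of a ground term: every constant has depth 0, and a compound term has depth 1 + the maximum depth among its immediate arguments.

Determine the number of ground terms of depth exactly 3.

3

Let N_k = |{terms of depth ≤ k}|. Then N_0 = 3 and N_k = 3 + N_{k-1} for k ≥ 1 (one summand per function symbol, arity giving the exponent).
N_0 = 3
N_1 = 3 + 3 = 6
N_2 = 3 + 6 = 9
N_3 = 3 + 9 = 12
Terms of depth exactly 3: N_3 − N_2 = 12 − 9 = 3.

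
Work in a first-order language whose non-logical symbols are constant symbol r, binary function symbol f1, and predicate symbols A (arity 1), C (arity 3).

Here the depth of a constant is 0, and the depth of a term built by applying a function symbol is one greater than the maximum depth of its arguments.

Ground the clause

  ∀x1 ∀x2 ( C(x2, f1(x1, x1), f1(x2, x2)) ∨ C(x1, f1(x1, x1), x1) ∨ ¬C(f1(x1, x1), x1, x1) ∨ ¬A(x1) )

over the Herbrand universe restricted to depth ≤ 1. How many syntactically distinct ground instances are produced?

4

Ground terms of depth ≤ 1:
  Let N_k = |{terms of depth ≤ k}|. Then N_0 = 1 and N_k = 1 + N_{k-1}^2 for k ≥ 1 (one summand per function symbol, arity giving the exponent).
  N_0 = 1
  N_1 = 1 + 1^2 = 2
  Explicitly: r, f1(r, r).
So there are 2 ground terms available for substitution.
Each of x1, x2 ranges independently over the available ground terms, and distinct assignments produce distinct instances.
Number of ground instances = 2^2 = 4.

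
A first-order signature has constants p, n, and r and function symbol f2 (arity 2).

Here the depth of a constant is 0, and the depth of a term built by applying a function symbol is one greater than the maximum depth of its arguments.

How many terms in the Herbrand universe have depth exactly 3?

21465

Write N_k for the number of ground terms of depth ≤ k. A term of depth ≤ k is either a constant or a function symbol applied to arguments of depth ≤ k−1, so N_k = 3 + N_{k-1}^2.
N_0 = 3
N_1 = 3 + 3^2 = 12
N_2 = 3 + 12^2 = 147
N_3 = 3 + 147^2 = 21612
Terms of depth exactly 3: N_3 − N_2 = 21612 − 147 = 21465.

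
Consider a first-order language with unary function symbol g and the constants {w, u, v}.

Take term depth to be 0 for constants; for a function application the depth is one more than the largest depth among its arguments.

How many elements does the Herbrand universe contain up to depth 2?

9

If N_k denotes the number of depth-≤k ground terms, the 3 constants give N_0 = 3, and each function symbol of arity r contributes N_{k-1}^r new terms at level k: N_k = 3 + N_{k-1}.
N_0 = 3
N_1 = 3 + 3 = 6
N_2 = 3 + 6 = 9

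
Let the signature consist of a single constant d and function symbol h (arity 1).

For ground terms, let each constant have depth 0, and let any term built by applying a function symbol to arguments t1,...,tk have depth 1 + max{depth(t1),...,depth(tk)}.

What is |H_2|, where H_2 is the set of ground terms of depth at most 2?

If N_k denotes the number of depth-≤k ground terms, the 1 constant gives N_0 = 1, and each function symbol of arity r contributes N_{k-1}^r new terms at level k: N_k = 1 + N_{k-1}.
N_0 = 1
N_1 = 1 + 1 = 2
N_2 = 1 + 2 = 3

3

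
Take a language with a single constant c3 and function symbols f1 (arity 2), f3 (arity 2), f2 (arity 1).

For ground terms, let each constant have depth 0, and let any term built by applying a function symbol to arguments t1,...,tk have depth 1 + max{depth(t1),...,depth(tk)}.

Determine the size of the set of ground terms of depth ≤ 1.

Write N_k for the number of ground terms of depth ≤ k. A term of depth ≤ k is either a constant or a function symbol applied to arguments of depth ≤ k−1, so N_k = 1 + N_{k-1}^2 + N_{k-1}^2 + N_{k-1}.
N_0 = 1
N_1 = 1 + 1^2 + 1^2 + 1 = 4
Explicitly: c3, f1(c3, c3), f3(c3, c3), f2(c3).

4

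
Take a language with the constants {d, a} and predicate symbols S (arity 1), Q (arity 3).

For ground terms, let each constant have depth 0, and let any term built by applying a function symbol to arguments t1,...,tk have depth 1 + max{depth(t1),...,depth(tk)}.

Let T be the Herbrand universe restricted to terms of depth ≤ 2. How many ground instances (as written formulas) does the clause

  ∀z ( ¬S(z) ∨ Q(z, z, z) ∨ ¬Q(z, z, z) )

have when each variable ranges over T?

Ground terms of depth ≤ 2:
  With no function symbols every ground term is a constant, so there are exactly 2 ground terms at every depth bound.
  N_0 = 2
  N_1 = 2
  N_2 = 2
  Explicitly: d, a.
So there are 2 ground terms available for substitution.
There is 1 variable to instantiate (z),  occurring in at least one literal, so different choices give different ground instances.
Number of ground instances = 2.

2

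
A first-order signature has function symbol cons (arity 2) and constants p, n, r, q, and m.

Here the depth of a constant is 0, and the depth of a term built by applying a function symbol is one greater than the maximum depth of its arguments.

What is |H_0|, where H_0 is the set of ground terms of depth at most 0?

Count level by level. With function symbols cons/2, the terms of depth ≤ k are the 5 constants together with each function applied to depth-≤(k−1) tuples, so N_k = 5 + N_{k-1}^2.
N_0 = 5
Explicitly: p, n, r, q, m.

5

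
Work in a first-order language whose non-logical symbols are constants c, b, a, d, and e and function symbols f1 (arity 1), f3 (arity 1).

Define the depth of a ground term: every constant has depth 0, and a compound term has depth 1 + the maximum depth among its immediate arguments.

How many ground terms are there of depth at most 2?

Write N_k for the number of ground terms of depth ≤ k. A term of depth ≤ k is either a constant or a function symbol applied to arguments of depth ≤ k−1, so N_k = 5 + N_{k-1} + N_{k-1}.
N_0 = 5
N_1 = 5 + 5 + 5 = 15
N_2 = 5 + 15 + 15 = 35

35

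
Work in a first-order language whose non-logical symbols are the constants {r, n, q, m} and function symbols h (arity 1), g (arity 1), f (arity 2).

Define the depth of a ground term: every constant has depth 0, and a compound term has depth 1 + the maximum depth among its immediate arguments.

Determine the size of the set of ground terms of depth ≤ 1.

28

Write N_k for the number of ground terms of depth ≤ k. A term of depth ≤ k is either a constant or a function symbol applied to arguments of depth ≤ k−1, so N_k = 4 + N_{k-1} + N_{k-1} + N_{k-1}^2.
N_0 = 4
N_1 = 4 + 4 + 4 + 4^2 = 28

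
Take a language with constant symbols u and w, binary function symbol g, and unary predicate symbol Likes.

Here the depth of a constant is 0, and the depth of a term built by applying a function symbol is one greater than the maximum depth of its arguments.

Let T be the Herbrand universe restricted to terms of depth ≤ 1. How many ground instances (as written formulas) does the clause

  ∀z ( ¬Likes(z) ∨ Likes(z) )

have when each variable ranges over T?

6

Ground terms of depth ≤ 1:
  If N_k denotes the number of depth-≤k ground terms, the 2 constants give N_0 = 2, and each function symbol of arity r contributes N_{k-1}^r new terms at level k: N_k = 2 + N_{k-1}^2.
  N_0 = 2
  N_1 = 2 + 2^2 = 6
  Explicitly: u, w, g(u, u), g(u, w), g(w, u), g(w, w).
So there are 6 ground terms available for substitution.
The variable z ranges independently over the available ground terms, and distinct assignments produce distinct instances.
Number of ground instances = 6.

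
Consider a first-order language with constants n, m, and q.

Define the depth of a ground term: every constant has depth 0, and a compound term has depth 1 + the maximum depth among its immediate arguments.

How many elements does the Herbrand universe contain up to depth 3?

3

With no function symbols every ground term is a constant, so there are exactly 3 ground terms at every depth bound.
N_0 = 3
N_1 = 3
N_2 = 3
N_3 = 3
Explicitly: n, m, q.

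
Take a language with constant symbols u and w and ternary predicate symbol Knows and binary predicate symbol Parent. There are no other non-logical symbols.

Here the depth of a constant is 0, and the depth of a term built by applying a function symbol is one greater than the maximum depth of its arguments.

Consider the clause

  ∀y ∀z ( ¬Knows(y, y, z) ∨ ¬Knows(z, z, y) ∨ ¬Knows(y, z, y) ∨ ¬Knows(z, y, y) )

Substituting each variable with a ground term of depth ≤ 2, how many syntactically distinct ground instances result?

4

Ground terms of depth ≤ 2:
  With no function symbols every ground term is a constant, so there are exactly 2 ground terms at every depth bound.
  N_0 = 2
  N_1 = 2
  N_2 = 2
  Explicitly: u, w.
So there are 2 ground terms available for substitution.
The body mentions every one of the 2 quantified variables; since ground terms form a free algebra, no two substitutions collapse to the same formula.
Number of ground instances = 2^2 = 4.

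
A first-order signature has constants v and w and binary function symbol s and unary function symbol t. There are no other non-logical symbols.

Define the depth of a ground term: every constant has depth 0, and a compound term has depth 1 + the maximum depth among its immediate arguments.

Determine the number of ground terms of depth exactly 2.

66

Count level by level. With function symbols s/2, t/1, the terms of depth ≤ k are the 2 constants together with each function applied to depth-≤(k−1) tuples, so N_k = 2 + N_{k-1}^2 + N_{k-1}.
N_0 = 2
N_1 = 2 + 2^2 + 2 = 8
N_2 = 2 + 8^2 + 8 = 74
Terms of depth exactly 2: N_2 − N_1 = 74 − 8 = 66.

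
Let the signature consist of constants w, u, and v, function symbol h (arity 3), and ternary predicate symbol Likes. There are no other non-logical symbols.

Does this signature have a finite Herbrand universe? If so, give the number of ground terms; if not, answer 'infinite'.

The signature has at least one function symbol (h, arity 3) and at least one constant (w).
Iterating h gives infinitely many distinct ground terms: w, h(w, w, w), h(h(w, w, w), h(w, w, w), h(w, w, w)), ...
So the Herbrand universe is infinite.

infinite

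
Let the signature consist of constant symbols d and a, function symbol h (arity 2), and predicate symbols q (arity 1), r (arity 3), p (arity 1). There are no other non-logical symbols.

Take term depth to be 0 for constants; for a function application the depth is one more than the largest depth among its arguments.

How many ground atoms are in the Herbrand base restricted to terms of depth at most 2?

54948

First count ground terms of depth ≤ 2.
Let N_k = |{terms of depth ≤ k}|. Then N_0 = 2 and N_k = 2 + N_{k-1}^2 for k ≥ 1 (one summand per function symbol, arity giving the exponent).
N_0 = 2
N_1 = 2 + 2^2 = 6
N_2 = 2 + 6^2 = 38
So |H| = 38.
Each predicate of arity r yields |H|^r ground atoms (one per choice of an r-tuple from H):
  q: 38;  r: 38^3 = 54872;  p: 38
Total ground atoms: 38 + 54872 + 38 = 54948.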